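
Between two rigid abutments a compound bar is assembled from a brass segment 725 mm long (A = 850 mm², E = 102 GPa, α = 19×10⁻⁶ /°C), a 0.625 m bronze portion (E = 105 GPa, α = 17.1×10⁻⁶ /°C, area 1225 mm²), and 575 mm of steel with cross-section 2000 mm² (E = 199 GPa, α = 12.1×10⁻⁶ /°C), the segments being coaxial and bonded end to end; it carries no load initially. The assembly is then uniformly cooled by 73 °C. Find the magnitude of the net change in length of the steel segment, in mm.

|ΔL| ≈ 0.282 mm

Free thermal contraction of the whole bar: Σ αᵢΔT Lᵢ = 19×10⁻⁶×73×725 + 17.1×10⁻⁶×73×625 + 12.1×10⁻⁶×73×575 = 2.294 mm.
The rigid supports impose zero overall length change; the single axial force P common to all segments must satisfy P Σ Lᵢ/(AᵢEᵢ) = δ_free.
The series flexibility is Σ Lᵢ/(AᵢEᵢ) = 725/(850×102×10³) + 625/(1225×105×10³) + 575/(2000×199×10³) = 1.467×10⁻⁵ mm/N.
P = 2.294 / 1.467×10⁻⁵ = 156400 N = 156.4 kN, tensile.
For the steel segment, free thermal change = 12.1×10⁻⁶×73×575 = 0.5079 mm and elastic change from P = 156400×575/(2000×199×10³) = 0.2259 mm; these oppose, so the net change is 0.282 mm (segment shortens).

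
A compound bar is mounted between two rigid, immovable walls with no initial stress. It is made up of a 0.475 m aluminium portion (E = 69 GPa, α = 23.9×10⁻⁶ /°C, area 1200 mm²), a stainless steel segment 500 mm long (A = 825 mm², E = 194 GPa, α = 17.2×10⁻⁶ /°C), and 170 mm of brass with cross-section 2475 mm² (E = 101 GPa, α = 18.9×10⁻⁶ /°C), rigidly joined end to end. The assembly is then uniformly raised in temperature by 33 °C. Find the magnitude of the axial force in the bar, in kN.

With the walls removed the bar would change length by δ_free = Σ αᵢΔT Lᵢ = 23.9×10⁻⁶×33×475 + 17.2×10⁻⁶×33×500 + 18.9×10⁻⁶×33×170 = 0.7645 mm.
Since the ends are fixed, an axial force P builds up, equal in every segment, with P · Σ Lᵢ/(AᵢEᵢ) = δ_free.
The series flexibility is Σ Lᵢ/(AᵢEᵢ) = 475/(1200×69×10³) + 500/(825×194×10³) + 170/(2475×101×10³) = 9.541×10⁻⁶ mm/N.
Hence P = δ_free / Σ(L/AE) = 0.7645/9.541×10⁻⁶ = 80.13 kN (compressive).

P ≈ 80.1 kN (compressive)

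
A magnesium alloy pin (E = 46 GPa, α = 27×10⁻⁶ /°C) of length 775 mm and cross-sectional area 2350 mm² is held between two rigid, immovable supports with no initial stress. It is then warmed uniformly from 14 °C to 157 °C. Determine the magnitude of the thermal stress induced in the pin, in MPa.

Because both ends are immovable the net strain is zero, and the suppressed thermal strain is αΔT = 27×10⁻⁶ × 143 = 3861×10⁻⁶.
Hence σ = E·αΔT = 46×10³ × 3861×10⁻⁶ = 177.6 MPa, compressive.

σ ≈ 178 MPa (compressive)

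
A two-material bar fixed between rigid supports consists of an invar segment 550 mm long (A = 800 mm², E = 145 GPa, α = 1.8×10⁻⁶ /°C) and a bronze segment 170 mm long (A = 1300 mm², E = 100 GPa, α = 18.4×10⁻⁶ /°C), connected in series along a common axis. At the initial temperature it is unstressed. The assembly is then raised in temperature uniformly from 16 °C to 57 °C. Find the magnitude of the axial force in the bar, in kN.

With the walls removed the bar would change length by δ_free = Σ αᵢΔT Lᵢ = 1.8×10⁻⁶×41×550 + 18.4×10⁻⁶×41×170 = 0.1688 mm.
The walls prevent any net length change, so an axial force P (same in every segment) develops. Compatibility: P · Σ Lᵢ/(AᵢEᵢ) = δ_free.
The series flexibility is Σ Lᵢ/(AᵢEᵢ) = 550/(800×145×10³) + 170/(1300×100×10³) = 6.049×10⁻⁶ mm/N.
Hence P = δ_free / Σ(L/AE) = 0.1688/6.049×10⁻⁶ = 27.91 kN (compressive).

P ≈ 27.9 kN (compressive)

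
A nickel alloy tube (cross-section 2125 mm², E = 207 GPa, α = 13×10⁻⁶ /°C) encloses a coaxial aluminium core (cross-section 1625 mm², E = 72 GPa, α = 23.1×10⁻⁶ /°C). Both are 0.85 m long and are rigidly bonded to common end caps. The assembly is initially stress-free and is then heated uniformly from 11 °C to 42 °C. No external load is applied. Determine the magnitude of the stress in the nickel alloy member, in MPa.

σ ≈ 13.6 MPa (tensile)

Equilibrium of a rigid end plate with no external load gives equal and opposite internal forces ±P in the two members. Since α_{aluminium} > α_{nickel alloy}, heating drives the aluminium into compression and the nickel alloy into tension.
Equating the net (thermal + elastic) strains gives |α₁ − α₂|·ΔT = P·[1/(A₁E₁) + 1/(A₂E₂)].
|α₁ − α₂|·ΔT = 10.1×10⁻⁶ × 31 = 0.0003131.
1/(A₁E₁) + 1/(A₂E₂) = 1/(2125×207×10³) + 1/(1625×72×10³) = 1.082×10⁻⁸ N⁻¹.
P = 0.0003131 / 1.082×10⁻⁸ = 28940 N = 28.94 kN.
σ_{nickel alloy} = P/A₁ = 28940/2125 = 13.62 MPa, tensile.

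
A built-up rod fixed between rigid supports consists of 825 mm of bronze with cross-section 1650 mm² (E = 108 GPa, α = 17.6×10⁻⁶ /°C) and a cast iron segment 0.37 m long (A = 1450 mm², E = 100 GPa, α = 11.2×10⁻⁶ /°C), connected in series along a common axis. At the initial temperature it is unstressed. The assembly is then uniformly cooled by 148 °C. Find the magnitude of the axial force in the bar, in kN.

P ≈ 385 kN (tensile)

If the supports were absent, the total length change would be Σ αᵢΔT Lᵢ = 17.6×10⁻⁶×148×825 + 11.2×10⁻⁶×148×370 = 2.762 mm.
The rigid supports impose zero overall length change; the single axial force P common to all segments must satisfy P Σ Lᵢ/(AᵢEᵢ) = δ_free.
The series flexibility is Σ Lᵢ/(AᵢEᵢ) = 825/(1650×108×10³) + 370/(1450×100×10³) = 7.181×10⁻⁶ mm/N.
Hence P = δ_free / Σ(L/AE) = 2.762/7.181×10⁻⁶ = 384.6 kN (tensile).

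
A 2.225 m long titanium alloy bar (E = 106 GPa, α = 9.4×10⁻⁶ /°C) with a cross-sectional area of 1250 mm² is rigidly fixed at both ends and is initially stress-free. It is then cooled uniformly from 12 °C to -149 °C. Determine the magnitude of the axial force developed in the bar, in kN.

The ends cannot move, so σ = EαΔT = 106×10³ × 9.4×10⁻⁶ × 161 = 160.4 MPa.
Then P = σA = 160.4 × 1250 mm² = 200.5 kN, tensile.

P ≈ 201 kN (tensile)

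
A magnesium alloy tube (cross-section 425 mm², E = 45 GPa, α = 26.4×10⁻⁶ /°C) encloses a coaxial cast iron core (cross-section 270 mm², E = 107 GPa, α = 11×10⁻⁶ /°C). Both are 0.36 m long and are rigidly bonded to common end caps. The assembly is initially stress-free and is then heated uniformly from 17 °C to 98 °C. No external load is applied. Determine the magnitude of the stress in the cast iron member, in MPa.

σ ≈ 53.2 MPa (tensile)

Both members must finish at the same length. With the larger α, the magnesium alloy tends to over-expand; the plates restrain it, putting the magnesium alloy in compression and the cast iron in tension. With no external load the two internal forces are equal and opposite, magnitude P.
Setting the final lengths equal and cancelling L: (α₁ − α₂)ΔT = P/(A₁E₁) + P/(A₂E₂).
|α₁ − α₂|·ΔT = 15.4×10⁻⁶ × 81 = 0.001247.
1/(A₁E₁) + 1/(A₂E₂) = 1/(425×45×10³) + 1/(270×107×10³) = 8.69×10⁻⁸ N⁻¹.
P = 0.001247 / 8.69×10⁻⁸ = 14350 N = 14.35 kN.
σ_{cast iron} = P/A₂ = 14350/270 = 53.16 MPa, tensile.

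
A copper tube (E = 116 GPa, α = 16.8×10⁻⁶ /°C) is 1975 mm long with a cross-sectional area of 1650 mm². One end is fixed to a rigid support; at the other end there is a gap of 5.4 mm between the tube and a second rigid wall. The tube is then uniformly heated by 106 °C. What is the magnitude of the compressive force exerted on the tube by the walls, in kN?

Unrestrained expansion: δ_free = αΔT L = 16.8×10⁻⁶ × 106 × 1975 = 3.517 mm.
This is smaller than the 5.4 mm clearance, so the tube expands freely without reaching the stop — the stress is zero.

P ≈ 0 kN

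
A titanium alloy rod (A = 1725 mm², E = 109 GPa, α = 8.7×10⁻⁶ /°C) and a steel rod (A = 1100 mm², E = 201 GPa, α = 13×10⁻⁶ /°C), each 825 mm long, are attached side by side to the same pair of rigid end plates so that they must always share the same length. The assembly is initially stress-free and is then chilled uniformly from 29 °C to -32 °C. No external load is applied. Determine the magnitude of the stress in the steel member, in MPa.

σ ≈ 24.2 MPa (tensile)

Equilibrium of a rigid end plate with no external load gives equal and opposite internal forces ±P in the two members. Since α_{steel} > α_{titanium alloy}, cooling drives the steel into tension and the titanium alloy into compression.
Setting the final lengths equal and cancelling L: (α₁ − α₂)ΔT = P/(A₁E₁) + P/(A₂E₂).
|α₁ − α₂|·ΔT = 4.3×10⁻⁶ × 61 = 0.0002623.
1/(A₁E₁) + 1/(A₂E₂) = 1/(1725×109×10³) + 1/(1100×201×10³) = 9.841×10⁻⁹ N⁻¹.
So P = 0.0002623 / 9.841×10⁻⁹ = 26.65 kN.
σ_{steel} = P/A₂ = 26650/1100 = 24.23 MPa, tensile.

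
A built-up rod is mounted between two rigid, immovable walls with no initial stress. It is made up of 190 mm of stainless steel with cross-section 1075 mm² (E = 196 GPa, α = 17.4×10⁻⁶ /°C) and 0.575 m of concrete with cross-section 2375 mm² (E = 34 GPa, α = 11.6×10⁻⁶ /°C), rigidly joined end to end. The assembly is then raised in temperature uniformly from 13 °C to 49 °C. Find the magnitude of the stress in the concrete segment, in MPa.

σ ≈ 18.8 MPa (compressive)

With the walls removed the bar would change length by δ_free = Σ αᵢΔT Lᵢ = 17.4×10⁻⁶×36×190 + 11.6×10⁻⁶×36×575 = 0.3591 mm.
Since the ends are fixed, an axial force P builds up, equal in every segment, with P · Σ Lᵢ/(AᵢEᵢ) = δ_free.
Σ Lᵢ/(AᵢEᵢ) = 190/(1075×196×10³) + 575/(2375×34×10³) = 8.022×10⁻⁶ mm/N.
P = 0.3591 / 8.022×10⁻⁶ = 44770 N = 44.77 kN, compressive.
σ_{concrete} = P / A = 44770 / 2375 = 18.85 MPa.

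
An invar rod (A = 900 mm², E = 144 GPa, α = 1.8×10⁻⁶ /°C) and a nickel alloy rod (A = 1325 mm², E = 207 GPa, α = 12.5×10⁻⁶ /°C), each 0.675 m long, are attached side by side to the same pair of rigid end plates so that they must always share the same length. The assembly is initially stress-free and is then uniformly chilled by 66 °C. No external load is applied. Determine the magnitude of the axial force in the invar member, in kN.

The nickel alloy has the larger α, so on cooling it would change length more than the invar if both were free. The rigid plates force a common final length, so the nickel alloy is put into tension and the invar into compression, with equal and opposite forces P (no external load).
Compatibility of the two members (thermal + elastic change equal): (α₁ − α₂)ΔT = P·[1/(A₁E₁) + 1/(A₂E₂)].
|α₁ − α₂|·ΔT = 10.7×10⁻⁶ × 66 = 0.0007062.
1/(A₁E₁) + 1/(A₂E₂) = 1/(900×144×10³) + 1/(1325×207×10³) = 1.136×10⁻⁸ N⁻¹.
So P = 0.0007062 / 1.136×10⁻⁸ = 62.15 kN.

P ≈ 62.2 kN (compressive in the invar)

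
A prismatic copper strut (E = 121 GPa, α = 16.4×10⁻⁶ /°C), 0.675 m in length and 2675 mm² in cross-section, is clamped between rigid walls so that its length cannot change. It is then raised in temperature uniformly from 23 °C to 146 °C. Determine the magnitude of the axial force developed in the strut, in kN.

With zero net strain, σ = E·αΔT = 121 GPa × 16.4×10⁻⁶ × 123 = 244.1 MPa.
Then P = σA = 244.1 × 2675 mm² = 652.9 kN, compressive.

P ≈ 653 kN (compressive)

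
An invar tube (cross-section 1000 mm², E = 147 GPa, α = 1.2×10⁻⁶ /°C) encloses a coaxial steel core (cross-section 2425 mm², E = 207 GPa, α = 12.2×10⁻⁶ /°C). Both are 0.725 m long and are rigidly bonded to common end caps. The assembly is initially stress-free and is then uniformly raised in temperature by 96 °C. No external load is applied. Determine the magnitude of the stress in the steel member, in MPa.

σ ≈ 49.5 MPa (compressive)

The steel has the larger α, so on heating it would change length more than the invar if both were free. The rigid plates force a common final length, so the steel is put into compression and the invar into tension, with equal and opposite forces P (no external load).
Setting the final lengths equal and cancelling L: (α₁ − α₂)ΔT = P/(A₁E₁) + P/(A₂E₂).
|α₁ − α₂|·ΔT = 11×10⁻⁶ × 96 = 0.001056.
1/(A₁E₁) + 1/(A₂E₂) = 1/(1000×147×10³) + 1/(2425×207×10³) = 8.795×10⁻⁹ N⁻¹.
So P = 0.001056 / 8.795×10⁻⁹ = 120.1 kN.
σ_{steel} = P/A₂ = 120100/2425 = 49.51 MPa, compressive.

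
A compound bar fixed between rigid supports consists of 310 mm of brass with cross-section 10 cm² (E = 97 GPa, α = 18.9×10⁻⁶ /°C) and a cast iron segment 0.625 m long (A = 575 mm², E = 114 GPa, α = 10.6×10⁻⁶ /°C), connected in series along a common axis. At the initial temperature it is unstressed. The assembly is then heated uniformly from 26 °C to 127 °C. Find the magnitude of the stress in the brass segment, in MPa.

With the walls removed the bar would change length by δ_free = Σ αᵢΔT Lᵢ = 18.9×10⁻⁶×101×310 + 10.6×10⁻⁶×101×625 = 1.261 mm.
Since the ends are fixed, an axial force P builds up, equal in every segment, with P · Σ Lᵢ/(AᵢEᵢ) = δ_free.
The series flexibility is Σ Lᵢ/(AᵢEᵢ) = 310/(1000×97×10³) + 625/(575×114×10³) = 1.273×10⁻⁵ mm/N.
P = 1.261 / 1.273×10⁻⁵ = 99040 N = 99.04 kN, compressive.
σ_{brass} = P / A = 99040 / 1000 = 99.04 MPa.

σ ≈ 99 MPa (compressive)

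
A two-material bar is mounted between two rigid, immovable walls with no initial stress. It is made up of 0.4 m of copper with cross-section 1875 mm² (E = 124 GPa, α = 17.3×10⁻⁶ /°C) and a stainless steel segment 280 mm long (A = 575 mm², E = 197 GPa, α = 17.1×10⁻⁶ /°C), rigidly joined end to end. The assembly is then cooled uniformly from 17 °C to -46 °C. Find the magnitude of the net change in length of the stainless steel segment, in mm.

If the supports were absent, the total length change would be Σ αᵢΔT Lᵢ = 17.3×10⁻⁶×63×400 + 17.1×10⁻⁶×63×280 = 0.7376 mm.
Since the ends are fixed, an axial force P builds up, equal in every segment, with P · Σ Lᵢ/(AᵢEᵢ) = δ_free.
Σ Lᵢ/(AᵢEᵢ) = 400/(1875×124×10³) + 280/(575×197×10³) = 4.192×10⁻⁶ mm/N.
Hence P = δ_free / Σ(L/AE) = 0.7376/4.192×10⁻⁶ = 175.9 kN (tensile).
For the stainless steel segment, free thermal change = 17.1×10⁻⁶×63×280 = 0.3016 mm and elastic change from P = 175900×280/(575×197×10³) = 0.4349 mm; these oppose, so the net change is 0.133 mm (segment lengthens).

|ΔL| ≈ 0.133 mm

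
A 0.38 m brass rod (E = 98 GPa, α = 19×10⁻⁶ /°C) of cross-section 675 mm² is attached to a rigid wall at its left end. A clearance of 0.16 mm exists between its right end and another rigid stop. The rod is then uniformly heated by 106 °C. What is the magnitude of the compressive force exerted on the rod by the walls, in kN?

Unrestrained expansion: δ_free = αΔT L = 19×10⁻⁶ × 106 × 380 = 0.7653 mm.
This exceeds the 0.16 mm gap, so the wall pushes back. The portion of expansion that must be recovered elastically is δ_free − gap = 0.7653 − 0.16 = 0.6053 mm.
Compatibility: PL/(AE) = 0.6053 mm, so σ = P/A = E × (0.6053/380) = 156.1 MPa.
Force on the wall = σA = 156.1 × 675 mm² = 105.4 kN.

P ≈ 105 kN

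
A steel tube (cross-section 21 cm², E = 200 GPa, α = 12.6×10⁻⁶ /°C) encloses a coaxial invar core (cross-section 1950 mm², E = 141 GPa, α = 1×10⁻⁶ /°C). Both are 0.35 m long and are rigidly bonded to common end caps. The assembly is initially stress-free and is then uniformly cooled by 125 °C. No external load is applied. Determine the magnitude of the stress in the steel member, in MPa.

σ ≈ 115 MPa (tensile)

The steel has the larger α, so on cooling it would change length more than the invar if both were free. The rigid plates force a common final length, so the steel is put into tension and the invar into compression, with equal and opposite forces P (no external load).
Compatibility of the two members (thermal + elastic change equal): (α₁ − α₂)ΔT = P·[1/(A₁E₁) + 1/(A₂E₂)].
|α₁ − α₂|·ΔT = 11.6×10⁻⁶ × 125 = 0.00145.
1/(A₁E₁) + 1/(A₂E₂) = 1/(2100×200×10³) + 1/(1950×141×10³) = 6.018×10⁻⁹ N⁻¹.
So P = 0.00145 / 6.018×10⁻⁹ = 240.9 kN.
σ_{steel} = P/A₁ = 240900/2100 = 114.7 MPa, tensile.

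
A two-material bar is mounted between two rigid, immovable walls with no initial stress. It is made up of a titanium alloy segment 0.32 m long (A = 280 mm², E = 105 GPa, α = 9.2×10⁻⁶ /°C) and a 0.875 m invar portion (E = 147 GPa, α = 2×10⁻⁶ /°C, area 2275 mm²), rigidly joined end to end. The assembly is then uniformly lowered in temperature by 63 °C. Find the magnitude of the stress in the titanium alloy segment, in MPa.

σ ≈ 78.2 MPa (tensile)

Free thermal contraction of the whole bar: Σ αᵢΔT Lᵢ = 9.2×10⁻⁶×63×320 + 2×10⁻⁶×63×875 = 0.2957 mm.
Since the ends are fixed, an axial force P builds up, equal in every segment, with P · Σ Lᵢ/(AᵢEᵢ) = δ_free.
The series flexibility is Σ Lᵢ/(AᵢEᵢ) = 320/(280×105×10³) + 875/(2275×147×10³) = 1.35×10⁻⁵ mm/N.
P = 0.2957 / 1.35×10⁻⁵ = 21900 N = 21.9 kN, tensile.
σ_{titanium alloy} = P / A = 21900 / 280 = 78.23 MPa.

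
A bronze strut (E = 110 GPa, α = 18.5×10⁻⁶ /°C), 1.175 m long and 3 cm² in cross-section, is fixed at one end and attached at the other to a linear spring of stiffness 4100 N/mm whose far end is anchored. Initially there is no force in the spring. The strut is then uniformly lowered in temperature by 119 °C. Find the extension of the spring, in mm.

The unrestrained thermal change is αΔT L = 18.5×10⁻⁶ × 119 × 1175 = 2.587 mm.
With a force P in the spring, the elastic change of the strut is PL/(AE) and that of the spring is P/k; compatibility requires their sum to equal δ_free.
P [ L/(AE) + 1/k ] = δ_free → P [ 1175/(300×110×10³) + 1/(4100) ] = 2.587.
P = 2.587 / 0.0002795 = 9255 N.
Spring extension = P/k = 9255/(4100) = 2.257 mm.

δ ≈ 2.26 mm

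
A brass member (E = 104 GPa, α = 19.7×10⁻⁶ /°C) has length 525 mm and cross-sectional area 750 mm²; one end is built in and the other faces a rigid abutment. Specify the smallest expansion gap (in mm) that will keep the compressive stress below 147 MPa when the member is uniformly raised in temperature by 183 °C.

Free expansion if unrestrained: δ_free = αΔT L = 19.7×10⁻⁶ × 183 × 525 = 1.893 mm.
A stress of 147 MPa corresponds to the wall pushing the member back by σL/E = 147×525/(104×10³) = 0.7421 mm.
The gap must absorb the remainder: g_min = 1.893 − 0.7421 = 1.151 mm.

g ≈ 1.15 mm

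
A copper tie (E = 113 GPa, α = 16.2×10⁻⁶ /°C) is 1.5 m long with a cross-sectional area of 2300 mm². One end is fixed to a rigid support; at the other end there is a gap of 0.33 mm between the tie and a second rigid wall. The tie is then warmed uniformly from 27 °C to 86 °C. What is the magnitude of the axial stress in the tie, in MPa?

Unrestrained expansion: δ_free = αΔT L = 16.2×10⁻⁶ × 59 × 1500 = 1.434 mm.
After closing the 0.33 mm clearance, 1.434 − 0.33 = 1.104 mm of expansion remains to be suppressed by the wall.
So σ = E(δ_free − g)/L = 113×10³ × 1.104/1500 = 83.15 MPa.

σ ≈ 83.1 MPa (compressive)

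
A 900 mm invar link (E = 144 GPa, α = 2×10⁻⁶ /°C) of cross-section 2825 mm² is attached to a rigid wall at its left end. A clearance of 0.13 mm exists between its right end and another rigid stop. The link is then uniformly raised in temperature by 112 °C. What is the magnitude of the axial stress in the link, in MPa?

Unrestrained expansion: δ_free = αΔT L = 2×10⁻⁶ × 112 × 900 = 0.2016 mm.
This exceeds the 0.13 mm gap, so the wall pushes back. The portion of expansion that must be recovered elastically is δ_free − gap = 0.2016 − 0.13 = 0.0716 mm.
That suppressed elongation corresponds to σ = E·Δ/L = 144×10³ × 0.0716/900 = 11.46 MPa.

σ ≈ 11.5 MPa (compressive)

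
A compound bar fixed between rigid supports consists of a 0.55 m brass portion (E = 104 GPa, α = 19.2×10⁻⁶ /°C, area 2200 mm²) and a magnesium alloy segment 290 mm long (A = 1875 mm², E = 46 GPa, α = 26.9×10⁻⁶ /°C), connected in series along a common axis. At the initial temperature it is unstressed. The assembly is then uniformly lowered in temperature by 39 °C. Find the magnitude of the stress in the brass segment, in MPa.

Free thermal contraction of the whole bar: Σ αᵢΔT Lᵢ = 19.2×10⁻⁶×39×550 + 26.9×10⁻⁶×39×290 = 0.7161 mm.
The walls prevent any net length change, so an axial force P (same in every segment) develops. Compatibility: P · Σ Lᵢ/(AᵢEᵢ) = δ_free.
Σ Lᵢ/(AᵢEᵢ) = 550/(2200×104×10³) + 290/(1875×46×10³) = 5.766×10⁻⁶ mm/N.
P = 0.7161 / 5.766×10⁻⁶ = 124200 N = 124.2 kN, tensile.
σ_{brass} = P / A = 124200 / 2200 = 56.45 MPa.

σ ≈ 56.4 MPa (tensile)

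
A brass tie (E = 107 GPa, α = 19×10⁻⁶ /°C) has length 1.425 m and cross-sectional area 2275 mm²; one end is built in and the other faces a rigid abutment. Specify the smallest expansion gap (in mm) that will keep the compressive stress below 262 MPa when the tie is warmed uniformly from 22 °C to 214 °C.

g ≈ 1.71 mm

Free expansion if unrestrained: δ_free = αΔT L = 19×10⁻⁶ × 192 × 1425 = 5.198 mm.
At the allowable stress the elastic shortening the wall may impose is σL/E = 262 × 1425 / (107×10³) = 3.489 mm.
So the gap has to take up the difference, g_min = δ_free − σL/E = 5.198 − 3.489 = 1.709 mm.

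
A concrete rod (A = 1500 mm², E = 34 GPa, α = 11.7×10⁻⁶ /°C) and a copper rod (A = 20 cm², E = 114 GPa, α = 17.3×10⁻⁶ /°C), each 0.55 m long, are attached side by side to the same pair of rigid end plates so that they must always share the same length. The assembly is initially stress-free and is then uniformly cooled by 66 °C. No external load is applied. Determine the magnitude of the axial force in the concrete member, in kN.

P ≈ 15.4 kN (compressive in the concrete)

Both members must finish at the same length. With the larger α, the copper tends to over-contract; the plates restrain it, putting the copper in tension and the concrete in compression. With no external load the two internal forces are equal and opposite, magnitude P.
Setting the final lengths equal and cancelling L: (α₁ − α₂)ΔT = P/(A₁E₁) + P/(A₂E₂).
|α₁ − α₂|·ΔT = 5.6×10⁻⁶ × 66 = 0.0003696.
1/(A₁E₁) + 1/(A₂E₂) = 1/(1500×34×10³) + 1/(2000×114×10³) = 2.399×10⁻⁸ N⁻¹.
So P = 0.0003696 / 2.399×10⁻⁸ = 15.4 kN.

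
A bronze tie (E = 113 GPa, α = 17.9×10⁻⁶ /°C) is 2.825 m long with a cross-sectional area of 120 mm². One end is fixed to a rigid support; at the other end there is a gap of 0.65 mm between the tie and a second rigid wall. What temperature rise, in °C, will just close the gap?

The gap closes when αΔT L = 0.65 mm, since the tie is still unstressed at that instant.
So ΔT = g/(αL) = 0.65/(17.9×10⁻⁶ × 2825) = 12.85 °C.

ΔT ≈ 12.9 °C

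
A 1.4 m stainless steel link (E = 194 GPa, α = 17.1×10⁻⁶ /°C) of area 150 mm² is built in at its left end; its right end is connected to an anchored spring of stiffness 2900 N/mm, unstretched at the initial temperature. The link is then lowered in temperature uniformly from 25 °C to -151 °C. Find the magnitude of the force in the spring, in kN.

P ≈ 10.7 kN

The unrestrained thermal change is αΔT L = 17.1×10⁻⁶ × 176 × 1400 = 4.213 mm.
Let P be the tensile force in the spring. The link extends elastically by PL/(AE) and the spring stretches by P/k; together these equal δ_free.
P [ L/(AE) + 1/k ] = δ_free → P [ 1400/(150×194×10³) + 1/(2900) ] = 4.213.
P = 4.213 / 0.0003929 = 10720 N.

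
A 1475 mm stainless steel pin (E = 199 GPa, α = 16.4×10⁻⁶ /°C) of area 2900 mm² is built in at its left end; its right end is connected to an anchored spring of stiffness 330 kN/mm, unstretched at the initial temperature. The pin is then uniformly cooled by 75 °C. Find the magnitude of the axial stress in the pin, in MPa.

σ ≈ 112 MPa (tensile)

If the spring were absent the pin would shorten by αΔT L = 16.4×10⁻⁶ × 75 × 1475 = 1.814 mm.
With a force P in the spring, the elastic change of the pin is PL/(AE) and that of the spring is P/k; compatibility requires their sum to equal δ_free.
So P = δ_free / [L/(AE) + 1/k] = 1.814 / [ 1475/(2900×199×10³) + 1/(330×10³) ].
P = 1.814 / 5.586×10⁻⁶ = 324800 N.
σ = P/A = 324800/2900 = 112 MPa.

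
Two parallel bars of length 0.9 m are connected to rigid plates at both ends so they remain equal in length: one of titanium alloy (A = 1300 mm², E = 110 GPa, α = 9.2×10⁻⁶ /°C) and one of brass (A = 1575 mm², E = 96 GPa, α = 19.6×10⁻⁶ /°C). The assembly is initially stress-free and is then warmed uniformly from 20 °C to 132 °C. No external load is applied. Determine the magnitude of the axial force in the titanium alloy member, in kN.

Both members must finish at the same length. With the larger α, the brass tends to over-expand; the plates restrain it, putting the brass in compression and the titanium alloy in tension. With no external load the two internal forces are equal and opposite, magnitude P.
Equating the net (thermal + elastic) strains gives |α₁ − α₂|·ΔT = P·[1/(A₁E₁) + 1/(A₂E₂)].
|α₁ − α₂|·ΔT = 10.4×10⁻⁶ × 112 = 0.001165.
1/(A₁E₁) + 1/(A₂E₂) = 1/(1300×110×10³) + 1/(1575×96×10³) = 1.361×10⁻⁸ N⁻¹.
P = 0.001165 / 1.361×10⁻⁸ = 85600 N = 85.6 kN.

P ≈ 85.6 kN (tensile in the titanium alloy)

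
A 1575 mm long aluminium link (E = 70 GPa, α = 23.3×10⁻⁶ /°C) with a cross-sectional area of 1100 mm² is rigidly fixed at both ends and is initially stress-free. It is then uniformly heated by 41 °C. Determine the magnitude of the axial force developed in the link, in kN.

With zero net strain, σ = E·αΔT = 70 GPa × 23.3×10⁻⁶ × 41 = 66.87 MPa.
P = AEαΔT = 1100 × 70×10³ × 23.3×10⁻⁶ × 41 = 73.56 kN (compressive).

P ≈ 73.6 kN (compressive)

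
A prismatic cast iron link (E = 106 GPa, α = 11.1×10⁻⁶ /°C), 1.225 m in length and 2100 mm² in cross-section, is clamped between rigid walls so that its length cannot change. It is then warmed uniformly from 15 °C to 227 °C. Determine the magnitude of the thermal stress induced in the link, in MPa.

σ ≈ 249 MPa (compressive)

Because both ends are immovable the net strain is zero, and the suppressed thermal strain is αΔT = 11.1×10⁻⁶ × 212 = 2353.2×10⁻⁶.
Hence σ = E·αΔT = 106×10³ × 2353.2×10⁻⁶ = 249.4 MPa, compressive.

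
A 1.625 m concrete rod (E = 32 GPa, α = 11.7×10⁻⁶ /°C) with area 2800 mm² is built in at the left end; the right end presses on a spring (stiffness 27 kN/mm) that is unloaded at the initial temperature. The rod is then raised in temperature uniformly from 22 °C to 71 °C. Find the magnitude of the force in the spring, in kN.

P ≈ 16.9 kN

Free thermal expansion: δ_free = αΔT L = 11.7×10⁻⁶ × 49 × 1625 = 0.9316 mm.
Let P be the compressive force at the spring. The rod shortens elastically by PL/(AE) and the spring compresses by P/k; together these equal δ_free.
P [ L/(AE) + 1/k ] = δ_free → P [ 1625/(2800×32×10³) + 1/(27×10³) ] = 0.9316.
P = 0.9316 / 5.517×10⁻⁵ = 16890 N.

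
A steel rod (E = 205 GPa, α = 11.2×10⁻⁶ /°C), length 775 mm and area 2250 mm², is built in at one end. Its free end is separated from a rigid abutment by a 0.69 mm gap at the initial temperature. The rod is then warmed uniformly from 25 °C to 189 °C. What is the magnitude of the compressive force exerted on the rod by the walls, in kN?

P ≈ 437 kN

Unrestrained expansion: δ_free = αΔT L = 11.2×10⁻⁶ × 164 × 775 = 1.424 mm.
The gap closes (δ_free > 0.69 mm) and the wall then resists a further 1.424 − 0.69 = 0.7335 mm of expansion.
That suppressed elongation corresponds to σ = E·Δ/L = 205×10³ × 0.7335/775 = 194 MPa.
Force on the wall = σA = 194 × 2250 mm² = 436.6 kN.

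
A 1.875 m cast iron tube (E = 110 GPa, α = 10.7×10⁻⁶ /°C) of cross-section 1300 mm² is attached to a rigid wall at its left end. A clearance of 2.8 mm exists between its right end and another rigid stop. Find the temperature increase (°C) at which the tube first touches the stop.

The gap closes when αΔT L = 2.8 mm, since the tube is still unstressed at that instant.
So ΔT = g/(αL) = 2.8/(10.7×10⁻⁶ × 1875) = 139.6 °C.

ΔT ≈ 140 °C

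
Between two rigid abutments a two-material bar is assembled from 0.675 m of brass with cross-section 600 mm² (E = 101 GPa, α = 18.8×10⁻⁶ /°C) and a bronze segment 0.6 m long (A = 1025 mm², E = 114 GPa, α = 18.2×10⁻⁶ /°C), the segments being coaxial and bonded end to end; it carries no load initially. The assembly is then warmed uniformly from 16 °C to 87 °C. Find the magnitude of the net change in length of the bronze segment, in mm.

|ΔL| ≈ 0.246 mm

If the supports were absent, the total length change would be Σ αᵢΔT Lᵢ = 18.8×10⁻⁶×71×675 + 18.2×10⁻⁶×71×600 = 1.676 mm.
The walls prevent any net length change, so an axial force P (same in every segment) develops. Compatibility: P · Σ Lᵢ/(AᵢEᵢ) = δ_free.
Σ Lᵢ/(AᵢEᵢ) = 675/(600×101×10³) + 600/(1025×114×10³) = 1.627×10⁻⁵ mm/N.
Hence P = δ_free / Σ(L/AE) = 1.676/1.627×10⁻⁵ = 103 kN (compressive).
For the bronze segment, free thermal change = 18.2×10⁻⁶×71×600 = 0.7753 mm and elastic change from P = 103000×600/(1025×114×10³) = 0.5289 mm; these oppose, so the net change is 0.246 mm (segment lengthens).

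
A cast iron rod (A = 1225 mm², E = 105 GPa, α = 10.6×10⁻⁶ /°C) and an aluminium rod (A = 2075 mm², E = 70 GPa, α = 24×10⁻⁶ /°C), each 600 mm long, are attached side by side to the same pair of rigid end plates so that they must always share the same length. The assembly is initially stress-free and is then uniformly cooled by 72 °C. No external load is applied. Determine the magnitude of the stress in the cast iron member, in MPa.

σ ≈ 53.7 MPa (compressive)

The aluminium has the larger α, so on cooling it would change length more than the cast iron if both were free. The rigid plates force a common final length, so the aluminium is put into tension and the cast iron into compression, with equal and opposite forces P (no external load).
Setting the final lengths equal and cancelling L: (α₁ − α₂)ΔT = P/(A₁E₁) + P/(A₂E₂).
|α₁ − α₂|·ΔT = 13.4×10⁻⁶ × 72 = 0.0009648.
1/(A₁E₁) + 1/(A₂E₂) = 1/(1225×105×10³) + 1/(2075×70×10³) = 1.466×10⁻⁸ N⁻¹.
So P = 0.0009648 / 1.466×10⁻⁸ = 65.82 kN.
σ_{cast iron} = P/A₁ = 65820/1225 = 53.73 MPa, compressive.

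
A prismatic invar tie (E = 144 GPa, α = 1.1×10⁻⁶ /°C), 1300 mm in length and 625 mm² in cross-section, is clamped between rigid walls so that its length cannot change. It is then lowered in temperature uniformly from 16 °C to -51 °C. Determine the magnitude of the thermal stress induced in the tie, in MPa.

With length fixed, the mechanical strain must cancel the thermal strain αΔT = 1.1×10⁻⁶ × 67 = 73.7×10⁻⁶.
The stress required to suppress this strain is σ = Eε = 144×10³ × 73.7×10⁻⁶ = 10.61 MPa, tensile since the tie is trying to contract.

σ ≈ 10.6 MPa (tensile)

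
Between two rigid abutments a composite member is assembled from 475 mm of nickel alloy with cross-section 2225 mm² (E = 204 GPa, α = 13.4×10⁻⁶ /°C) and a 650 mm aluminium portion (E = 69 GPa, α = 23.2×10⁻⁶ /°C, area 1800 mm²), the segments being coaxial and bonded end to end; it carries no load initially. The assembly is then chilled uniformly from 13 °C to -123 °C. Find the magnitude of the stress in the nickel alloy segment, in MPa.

With the walls removed the bar would change length by δ_free = Σ αᵢΔT Lᵢ = 13.4×10⁻⁶×136×475 + 23.2×10⁻⁶×136×650 = 2.917 mm.
Since the ends are fixed, an axial force P builds up, equal in every segment, with P · Σ Lᵢ/(AᵢEᵢ) = δ_free.
Σ Lᵢ/(AᵢEᵢ) = 475/(2225×204×10³) + 650/(1800×69×10³) = 6.28×10⁻⁶ mm/N.
So P = 2.917 / 6.28×10⁻⁶ = 464.4 kN, tensile.
σ_{nickel alloy} = P / A = 464400 / 2225 = 208.7 MPa.

σ ≈ 209 MPa (tensile)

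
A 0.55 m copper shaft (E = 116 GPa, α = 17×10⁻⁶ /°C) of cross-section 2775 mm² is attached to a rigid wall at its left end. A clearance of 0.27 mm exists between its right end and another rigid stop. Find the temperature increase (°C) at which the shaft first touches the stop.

ΔT ≈ 28.9 °C

Contact occurs when the free expansion equals the gap: αΔT L = 0.27 mm.
So ΔT = g/(αL) = 0.27/(17×10⁻⁶ × 550) = 28.88 °C.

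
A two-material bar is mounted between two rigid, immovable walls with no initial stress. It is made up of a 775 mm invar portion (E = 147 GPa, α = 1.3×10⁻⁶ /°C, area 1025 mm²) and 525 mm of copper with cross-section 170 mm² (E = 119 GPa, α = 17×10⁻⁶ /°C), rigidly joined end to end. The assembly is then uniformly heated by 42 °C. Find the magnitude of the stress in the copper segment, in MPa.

σ ≈ 78.9 MPa (compressive)

If the supports were absent, the total length change would be Σ αᵢΔT Lᵢ = 1.3×10⁻⁶×42×775 + 17×10⁻⁶×42×525 = 0.4172 mm.
The walls prevent any net length change, so an axial force P (same in every segment) develops. Compatibility: P · Σ Lᵢ/(AᵢEᵢ) = δ_free.
The series flexibility is Σ Lᵢ/(AᵢEᵢ) = 775/(1025×147×10³) + 525/(170×119×10³) = 3.11×10⁻⁵ mm/N.
P = 0.4172 / 3.11×10⁻⁵ = 13420 N = 13.42 kN, compressive.
σ_{copper} = P / A = 13420 / 170 = 78.92 MPa.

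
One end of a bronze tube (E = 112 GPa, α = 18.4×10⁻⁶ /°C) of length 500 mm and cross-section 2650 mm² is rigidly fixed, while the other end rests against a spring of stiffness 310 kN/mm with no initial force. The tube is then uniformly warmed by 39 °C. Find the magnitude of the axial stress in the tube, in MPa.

If the spring were absent the tube would lengthen by αΔT L = 18.4×10⁻⁶ × 39 × 500 = 0.3588 mm.
With a force P in the spring, the elastic change of the tube is PL/(AE) and that of the spring is P/k; compatibility requires their sum to equal δ_free.
P [ L/(AE) + 1/k ] = δ_free → P [ 500/(2650×112×10³) + 1/(310×10³) ] = 0.3588.
P = 0.3588 / 4.91×10⁻⁶ = 73070 N.
σ = P/A = 73070/2650 = 27.57 MPa.

σ ≈ 27.6 MPa (compressive)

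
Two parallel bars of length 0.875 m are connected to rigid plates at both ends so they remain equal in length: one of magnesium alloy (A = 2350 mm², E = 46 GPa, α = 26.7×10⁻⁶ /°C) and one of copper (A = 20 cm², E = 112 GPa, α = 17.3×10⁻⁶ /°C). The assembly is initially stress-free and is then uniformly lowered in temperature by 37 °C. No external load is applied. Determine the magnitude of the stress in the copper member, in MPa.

σ ≈ 12.7 MPa (compressive)

The magnesium alloy has the larger α, so on cooling it would change length more than the copper if both were free. The rigid plates force a common final length, so the magnesium alloy is put into tension and the copper into compression, with equal and opposite forces P (no external load).
Equating the net (thermal + elastic) strains gives |α₁ − α₂|·ΔT = P·[1/(A₁E₁) + 1/(A₂E₂)].
|α₁ − α₂|·ΔT = 9.4×10⁻⁶ × 37 = 0.0003478.
1/(A₁E₁) + 1/(A₂E₂) = 1/(2350×46×10³) + 1/(2000×112×10³) = 1.371×10⁻⁸ N⁻¹.
P = 0.0003478 / 1.371×10⁻⁸ = 25360 N = 25.36 kN.
σ_{copper} = P/A₂ = 25360/2000 = 12.68 MPa, compressive.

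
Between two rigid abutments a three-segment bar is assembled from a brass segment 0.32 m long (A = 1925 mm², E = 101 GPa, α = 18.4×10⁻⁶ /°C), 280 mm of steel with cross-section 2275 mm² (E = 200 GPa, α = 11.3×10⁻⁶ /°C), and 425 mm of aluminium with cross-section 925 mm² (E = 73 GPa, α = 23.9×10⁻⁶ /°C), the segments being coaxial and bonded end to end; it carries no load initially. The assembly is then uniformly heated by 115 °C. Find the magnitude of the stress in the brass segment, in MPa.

Free thermal expansion of the whole bar: Σ αᵢΔT Lᵢ = 18.4×10⁻⁶×115×320 + 11.3×10⁻⁶×115×280 + 23.9×10⁻⁶×115×425 = 2.209 mm.
Since the ends are fixed, an axial force P builds up, equal in every segment, with P · Σ Lᵢ/(AᵢEᵢ) = δ_free.
The series flexibility is Σ Lᵢ/(AᵢEᵢ) = 320/(1925×101×10³) + 280/(2275×200×10³) + 425/(925×73×10³) = 8.555×10⁻⁶ mm/N.
P = 2.209 / 8.555×10⁻⁶ = 258200 N = 258.2 kN, compressive.
σ_{brass} = P / A = 258200 / 1925 = 134.1 MPa.

σ ≈ 134 MPa (compressive)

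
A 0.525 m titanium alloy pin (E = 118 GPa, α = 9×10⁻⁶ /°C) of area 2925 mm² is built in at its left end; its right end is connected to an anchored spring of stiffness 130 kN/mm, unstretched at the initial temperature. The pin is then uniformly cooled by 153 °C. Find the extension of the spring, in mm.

If the spring were absent the pin would shorten by αΔT L = 9×10⁻⁶ × 153 × 525 = 0.7229 mm.
Let P be the tensile force in the spring. The pin extends elastically by PL/(AE) and the spring stretches by P/k; together these equal δ_free.
So P = δ_free / [L/(AE) + 1/k] = 0.7229 / [ 525/(2925×118×10³) + 1/(130×10³) ].
P = 0.7229 / 9.213×10⁻⁶ = 78460 N.
Spring extension = P/k = 78460/(130×10³) = 0.6036 mm.

δ ≈ 0.604 mm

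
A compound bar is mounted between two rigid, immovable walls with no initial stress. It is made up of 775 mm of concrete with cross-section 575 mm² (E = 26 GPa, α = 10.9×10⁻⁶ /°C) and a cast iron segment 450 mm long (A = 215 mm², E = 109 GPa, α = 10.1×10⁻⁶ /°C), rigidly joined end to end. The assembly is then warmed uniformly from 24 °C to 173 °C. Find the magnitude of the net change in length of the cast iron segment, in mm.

|ΔL| ≈ 0.154 mm

With the walls removed the bar would change length by δ_free = Σ αᵢΔT Lᵢ = 10.9×10⁻⁶×149×775 + 10.1×10⁻⁶×149×450 = 1.936 mm.
Since the ends are fixed, an axial force P builds up, equal in every segment, with P · Σ Lᵢ/(AᵢEᵢ) = δ_free.
The series flexibility is Σ Lᵢ/(AᵢEᵢ) = 775/(575×26×10³) + 450/(215×109×10³) = 7.104×10⁻⁵ mm/N.
P = 1.936 / 7.104×10⁻⁵ = 27250 N = 27.25 kN, compressive.
For the cast iron segment, free thermal change = 10.1×10⁻⁶×149×450 = 0.6772 mm and elastic change from P = 27250×450/(215×109×10³) = 0.5233 mm; these oppose, so the net change is 0.154 mm (segment lengthens).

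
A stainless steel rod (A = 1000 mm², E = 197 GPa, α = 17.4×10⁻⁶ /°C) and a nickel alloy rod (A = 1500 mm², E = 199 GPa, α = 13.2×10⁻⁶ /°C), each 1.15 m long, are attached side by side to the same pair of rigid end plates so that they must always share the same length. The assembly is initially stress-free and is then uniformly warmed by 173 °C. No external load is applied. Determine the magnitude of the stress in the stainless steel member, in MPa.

σ ≈ 86.2 MPa (compressive)

Both members must finish at the same length. With the larger α, the stainless steel tends to over-expand; the plates restrain it, putting the stainless steel in compression and the nickel alloy in tension. With no external load the two internal forces are equal and opposite, magnitude P.
Equating the net (thermal + elastic) strains gives |α₁ − α₂|·ΔT = P·[1/(A₁E₁) + 1/(A₂E₂)].
|α₁ − α₂|·ΔT = 4.2×10⁻⁶ × 173 = 0.0007266.
1/(A₁E₁) + 1/(A₂E₂) = 1/(1000×197×10³) + 1/(1500×199×10³) = 8.426×10⁻⁹ N⁻¹.
So P = 0.0007266 / 8.426×10⁻⁹ = 86.23 kN.
σ_{stainless steel} = P/A₁ = 86230/1000 = 86.23 MPa, compressive.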